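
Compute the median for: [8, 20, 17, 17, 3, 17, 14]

17

Step 1: Sort the data in ascending order: [3, 8, 14, 17, 17, 17, 20]
Step 2: The number of values is n = 7.
Step 3: Since n is odd, the median is the middle value at position 4: 17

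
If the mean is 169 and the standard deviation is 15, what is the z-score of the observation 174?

0.3333

Step 1: Recall the z-score formula: z = (x - mu) / sigma
Step 2: Substitute values: z = (174 - 169) / 15
Step 3: z = 5 / 15 = 0.3333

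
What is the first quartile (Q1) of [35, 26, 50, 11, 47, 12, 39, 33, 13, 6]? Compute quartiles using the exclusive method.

11.75

Step 1: Sort the data: [6, 11, 12, 13, 26, 33, 35, 39, 47, 50]
Step 2: n = 10
Step 3: Using the exclusive quartile method:
  Q1 = 11.75
  Q2 (median) = 29.5
  Q3 = 41
  IQR = Q3 - Q1 = 41 - 11.75 = 29.25
Step 4: Q1 = 11.75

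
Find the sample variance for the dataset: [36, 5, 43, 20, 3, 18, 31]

231.2381

Step 1: Compute the mean: (36 + 5 + 43 + 20 + 3 + 18 + 31) / 7 = 22.2857
Step 2: Compute squared deviations from the mean:
  (36 - 22.2857)^2 = 188.0816
  (5 - 22.2857)^2 = 298.7959
  (43 - 22.2857)^2 = 429.0816
  (20 - 22.2857)^2 = 5.2245
  (3 - 22.2857)^2 = 371.9388
  (18 - 22.2857)^2 = 18.3673
  (31 - 22.2857)^2 = 75.9388
Step 3: Sum of squared deviations = 1387.4286
Step 4: Sample variance = 1387.4286 / 6 = 231.2381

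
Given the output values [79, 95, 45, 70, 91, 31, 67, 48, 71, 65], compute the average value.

66.2

Step 1: Sum all values: 79 + 95 + 45 + 70 + 91 + 31 + 67 + 48 + 71 + 65 = 662
Step 2: Count the number of values: n = 10
Step 3: Mean = sum / n = 662 / 10 = 66.2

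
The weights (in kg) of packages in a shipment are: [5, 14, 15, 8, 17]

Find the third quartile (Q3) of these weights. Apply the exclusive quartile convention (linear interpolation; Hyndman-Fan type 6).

16

Step 1: Sort the data: [5, 8, 14, 15, 17]
Step 2: n = 5
Step 3: Using the exclusive quartile method:
  Q1 = 6.5
  Q2 (median) = 14
  Q3 = 16
  IQR = Q3 - Q1 = 16 - 6.5 = 9.5
Step 4: Q3 = 16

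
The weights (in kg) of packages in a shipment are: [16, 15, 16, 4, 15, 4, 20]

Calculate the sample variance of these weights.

39.4762

Step 1: Compute the mean: (16 + 15 + 16 + 4 + 15 + 4 + 20) / 7 = 12.8571
Step 2: Compute squared deviations from the mean:
  (16 - 12.8571)^2 = 9.8776
  (15 - 12.8571)^2 = 4.5918
  (16 - 12.8571)^2 = 9.8776
  (4 - 12.8571)^2 = 78.449
  (15 - 12.8571)^2 = 4.5918
  (4 - 12.8571)^2 = 78.449
  (20 - 12.8571)^2 = 51.0204
Step 3: Sum of squared deviations = 236.8571
Step 4: Sample variance = 236.8571 / 6 = 39.4762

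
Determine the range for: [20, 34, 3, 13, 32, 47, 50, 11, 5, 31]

47

Step 1: Identify the maximum value: max = 50
Step 2: Identify the minimum value: min = 3
Step 3: Range = max - min = 50 - 3 = 47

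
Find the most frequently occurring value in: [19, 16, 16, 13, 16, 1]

16

Step 1: Count the frequency of each value:
  1: appears 1 time(s)
  13: appears 1 time(s)
  16: appears 3 time(s)
  19: appears 1 time(s)
Step 2: The value 16 appears most frequently (3 times).
Step 3: Mode = 16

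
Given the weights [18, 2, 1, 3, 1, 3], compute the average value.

4.6667

Step 1: Sum all values: 18 + 2 + 1 + 3 + 1 + 3 = 28
Step 2: Count the number of values: n = 6
Step 3: Mean = sum / n = 28 / 6 = 4.6667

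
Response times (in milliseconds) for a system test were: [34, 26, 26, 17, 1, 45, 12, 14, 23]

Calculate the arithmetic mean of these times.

22

Step 1: Sum all values: 34 + 26 + 26 + 17 + 1 + 45 + 12 + 14 + 23 = 198
Step 2: Count the number of values: n = 9
Step 3: Mean = sum / n = 198 / 9 = 22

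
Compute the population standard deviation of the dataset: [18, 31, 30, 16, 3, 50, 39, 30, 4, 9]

14.758

Step 1: Compute the mean: 23
Step 2: Sum of squared deviations from the mean: 2178
Step 3: Population variance = 2178 / 10 = 217.8
Step 4: Standard deviation = sqrt(217.8) = 14.758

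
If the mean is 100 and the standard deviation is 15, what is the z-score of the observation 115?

1

Step 1: Recall the z-score formula: z = (x - mu) / sigma
Step 2: Substitute values: z = (115 - 100) / 15
Step 3: z = 15 / 15 = 1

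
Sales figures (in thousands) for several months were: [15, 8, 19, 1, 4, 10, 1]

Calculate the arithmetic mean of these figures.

8.2857

Step 1: Sum all values: 15 + 8 + 19 + 1 + 4 + 10 + 1 = 58
Step 2: Count the number of values: n = 7
Step 3: Mean = sum / n = 58 / 7 = 8.2857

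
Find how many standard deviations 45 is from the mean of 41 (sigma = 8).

0.5

Step 1: Recall the z-score formula: z = (x - mu) / sigma
Step 2: Substitute values: z = (45 - 41) / 8
Step 3: z = 4 / 8 = 0.5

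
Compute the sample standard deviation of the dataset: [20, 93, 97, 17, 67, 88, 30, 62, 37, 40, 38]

29.3236

Step 1: Compute the mean: 53.5455
Step 2: Sum of squared deviations from the mean: 8598.7273
Step 3: Sample variance = 8598.7273 / 10 = 859.8727
Step 4: Standard deviation = sqrt(859.8727) = 29.3236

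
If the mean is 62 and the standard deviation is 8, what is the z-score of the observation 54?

-1

Step 1: Recall the z-score formula: z = (x - mu) / sigma
Step 2: Substitute values: z = (54 - 62) / 8
Step 3: z = -8 / 8 = -1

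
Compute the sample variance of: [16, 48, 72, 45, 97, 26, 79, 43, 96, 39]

800.9889

Step 1: Compute the mean: (16 + 48 + 72 + 45 + 97 + 26 + 79 + 43 + 96 + 39) / 10 = 56.1
Step 2: Compute squared deviations from the mean:
  (16 - 56.1)^2 = 1608.01
  (48 - 56.1)^2 = 65.61
  (72 - 56.1)^2 = 252.81
  (45 - 56.1)^2 = 123.21
  (97 - 56.1)^2 = 1672.81
  (26 - 56.1)^2 = 906.01
  (79 - 56.1)^2 = 524.41
  (43 - 56.1)^2 = 171.61
  (96 - 56.1)^2 = 1592.01
  (39 - 56.1)^2 = 292.41
Step 3: Sum of squared deviations = 7208.9
Step 4: Sample variance = 7208.9 / 9 = 800.9889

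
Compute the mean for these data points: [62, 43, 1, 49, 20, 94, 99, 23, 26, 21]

43.8

Step 1: Sum all values: 62 + 43 + 1 + 49 + 20 + 94 + 99 + 23 + 26 + 21 = 438
Step 2: Count the number of values: n = 10
Step 3: Mean = sum / n = 438 / 10 = 43.8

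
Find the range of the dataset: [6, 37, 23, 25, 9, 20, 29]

31

Step 1: Identify the maximum value: max = 37
Step 2: Identify the minimum value: min = 6
Step 3: Range = max - min = 37 - 6 = 31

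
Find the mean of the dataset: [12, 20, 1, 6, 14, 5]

9.6667

Step 1: Sum all values: 12 + 20 + 1 + 6 + 14 + 5 = 58
Step 2: Count the number of values: n = 6
Step 3: Mean = sum / n = 58 / 6 = 9.6667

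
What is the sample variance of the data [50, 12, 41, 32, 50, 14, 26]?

248.1429

Step 1: Compute the mean: (50 + 12 + 41 + 32 + 50 + 14 + 26) / 7 = 32.1429
Step 2: Compute squared deviations from the mean:
  (50 - 32.1429)^2 = 318.8776
  (12 - 32.1429)^2 = 405.7347
  (41 - 32.1429)^2 = 78.449
  (32 - 32.1429)^2 = 0.0204
  (50 - 32.1429)^2 = 318.8776
  (14 - 32.1429)^2 = 329.1633
  (26 - 32.1429)^2 = 37.7347
Step 3: Sum of squared deviations = 1488.8571
Step 4: Sample variance = 1488.8571 / 6 = 248.1429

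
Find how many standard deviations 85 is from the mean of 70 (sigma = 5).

3

Step 1: Recall the z-score formula: z = (x - mu) / sigma
Step 2: Substitute values: z = (85 - 70) / 5
Step 3: z = 15 / 5 = 3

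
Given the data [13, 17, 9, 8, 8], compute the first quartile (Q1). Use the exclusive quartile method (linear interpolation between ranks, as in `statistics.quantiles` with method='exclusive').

8

Step 1: Sort the data: [8, 8, 9, 13, 17]
Step 2: n = 5
Step 3: Using the exclusive quartile method:
  Q1 = 8
  Q2 (median) = 9
  Q3 = 15
  IQR = Q3 - Q1 = 15 - 8 = 7
Step 4: Q1 = 8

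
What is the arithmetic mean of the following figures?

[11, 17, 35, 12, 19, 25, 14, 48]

22.625

Step 1: Sum all values: 11 + 17 + 35 + 12 + 19 + 25 + 14 + 48 = 181
Step 2: Count the number of values: n = 8
Step 3: Mean = sum / n = 181 / 8 = 22.625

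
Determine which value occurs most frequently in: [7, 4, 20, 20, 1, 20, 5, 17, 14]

20

Step 1: Count the frequency of each value:
  1: appears 1 time(s)
  4: appears 1 time(s)
  5: appears 1 time(s)
  7: appears 1 time(s)
  14: appears 1 time(s)
  17: appears 1 time(s)
  20: appears 3 time(s)
Step 2: The value 20 appears most frequently (3 times).
Step 3: Mode = 20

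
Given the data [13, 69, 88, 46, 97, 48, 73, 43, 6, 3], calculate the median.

47

Step 1: Sort the data in ascending order: [3, 6, 13, 43, 46, 48, 69, 73, 88, 97]
Step 2: The number of values is n = 10.
Step 3: Since n is even, the median is the average of positions 5 and 6:
  Median = (46 + 48) / 2 = 47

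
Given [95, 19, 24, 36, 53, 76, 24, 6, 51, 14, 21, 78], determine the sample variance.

835.7197

Step 1: Compute the mean: (95 + 19 + 24 + 36 + 53 + 76 + 24 + 6 + 51 + 14 + 21 + 78) / 12 = 41.4167
Step 2: Compute squared deviations from the mean:
  (95 - 41.4167)^2 = 2871.1736
  (19 - 41.4167)^2 = 502.5069
  (24 - 41.4167)^2 = 303.3403
  (36 - 41.4167)^2 = 29.3403
  (53 - 41.4167)^2 = 134.1736
  (76 - 41.4167)^2 = 1196.0069
  (24 - 41.4167)^2 = 303.3403
  (6 - 41.4167)^2 = 1254.3403
  (51 - 41.4167)^2 = 91.8403
  (14 - 41.4167)^2 = 751.6736
  (21 - 41.4167)^2 = 416.8403
  (78 - 41.4167)^2 = 1338.3403
Step 3: Sum of squared deviations = 9192.9167
Step 4: Sample variance = 9192.9167 / 11 = 835.7197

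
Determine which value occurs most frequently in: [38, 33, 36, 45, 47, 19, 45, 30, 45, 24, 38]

45

Step 1: Count the frequency of each value:
  19: appears 1 time(s)
  24: appears 1 time(s)
  30: appears 1 time(s)
  33: appears 1 time(s)
  36: appears 1 time(s)
  38: appears 2 time(s)
  45: appears 3 time(s)
  47: appears 1 time(s)
Step 2: The value 45 appears most frequently (3 times).
Step 3: Mode = 45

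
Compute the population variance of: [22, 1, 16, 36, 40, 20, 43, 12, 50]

236.6667

Step 1: Compute the mean: (22 + 1 + 16 + 36 + 40 + 20 + 43 + 12 + 50) / 9 = 26.6667
Step 2: Compute squared deviations from the mean:
  (22 - 26.6667)^2 = 21.7778
  (1 - 26.6667)^2 = 658.7778
  (16 - 26.6667)^2 = 113.7778
  (36 - 26.6667)^2 = 87.1111
  (40 - 26.6667)^2 = 177.7778
  (20 - 26.6667)^2 = 44.4444
  (43 - 26.6667)^2 = 266.7778
  (12 - 26.6667)^2 = 215.1111
  (50 - 26.6667)^2 = 544.4444
Step 3: Sum of squared deviations = 2130
Step 4: Population variance = 2130 / 9 = 236.6667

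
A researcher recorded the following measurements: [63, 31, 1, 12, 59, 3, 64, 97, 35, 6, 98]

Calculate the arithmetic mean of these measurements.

42.6364

Step 1: Sum all values: 63 + 31 + 1 + 12 + 59 + 3 + 64 + 97 + 35 + 6 + 98 = 469
Step 2: Count the number of values: n = 11
Step 3: Mean = sum / n = 469 / 11 = 42.6364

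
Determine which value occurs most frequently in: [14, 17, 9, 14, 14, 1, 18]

14

Step 1: Count the frequency of each value:
  1: appears 1 time(s)
  9: appears 1 time(s)
  14: appears 3 time(s)
  17: appears 1 time(s)
  18: appears 1 time(s)
Step 2: The value 14 appears most frequently (3 times).
Step 3: Mode = 14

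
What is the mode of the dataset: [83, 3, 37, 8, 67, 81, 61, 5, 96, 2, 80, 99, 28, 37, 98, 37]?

37

Step 1: Count the frequency of each value:
  2: appears 1 time(s)
  3: appears 1 time(s)
  5: appears 1 time(s)
  8: appears 1 time(s)
  28: appears 1 time(s)
  37: appears 3 time(s)
  61: appears 1 time(s)
  67: appears 1 time(s)
  80: appears 1 time(s)
  81: appears 1 time(s)
  83: appears 1 time(s)
  96: appears 1 time(s)
  98: appears 1 time(s)
  99: appears 1 time(s)
Step 2: The value 37 appears most frequently (3 times).
Step 3: Mode = 37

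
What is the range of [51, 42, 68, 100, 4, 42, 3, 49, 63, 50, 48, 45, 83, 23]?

97

Step 1: Identify the maximum value: max = 100
Step 2: Identify the minimum value: min = 3
Step 3: Range = max - min = 100 - 3 = 97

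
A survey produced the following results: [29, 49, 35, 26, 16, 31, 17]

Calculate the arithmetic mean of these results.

29

Step 1: Sum all values: 29 + 49 + 35 + 26 + 16 + 31 + 17 = 203
Step 2: Count the number of values: n = 7
Step 3: Mean = sum / n = 203 / 7 = 29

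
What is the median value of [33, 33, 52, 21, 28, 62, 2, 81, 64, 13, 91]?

33

Step 1: Sort the data in ascending order: [2, 13, 21, 28, 33, 33, 52, 62, 64, 81, 91]
Step 2: The number of values is n = 11.
Step 3: Since n is odd, the median is the middle value at position 6: 33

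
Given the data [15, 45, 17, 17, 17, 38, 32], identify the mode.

17

Step 1: Count the frequency of each value:
  15: appears 1 time(s)
  17: appears 3 time(s)
  32: appears 1 time(s)
  38: appears 1 time(s)
  45: appears 1 time(s)
Step 2: The value 17 appears most frequently (3 times).
Step 3: Mode = 17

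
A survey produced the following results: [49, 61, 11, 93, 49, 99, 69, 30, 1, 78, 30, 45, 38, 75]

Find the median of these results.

49

Step 1: Sort the data in ascending order: [1, 11, 30, 30, 38, 45, 49, 49, 61, 69, 75, 78, 93, 99]
Step 2: The number of values is n = 14.
Step 3: Since n is even, the median is the average of positions 7 and 8:
  Median = (49 + 49) / 2 = 49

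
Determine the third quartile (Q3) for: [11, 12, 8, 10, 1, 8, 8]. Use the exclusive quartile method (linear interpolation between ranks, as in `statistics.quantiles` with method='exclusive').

11

Step 1: Sort the data: [1, 8, 8, 8, 10, 11, 12]
Step 2: n = 7
Step 3: Using the exclusive quartile method:
  Q1 = 8
  Q2 (median) = 8
  Q3 = 11
  IQR = Q3 - Q1 = 11 - 8 = 3
Step 4: Q3 = 11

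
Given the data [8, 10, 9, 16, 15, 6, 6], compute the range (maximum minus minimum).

10

Step 1: Identify the maximum value: max = 16
Step 2: Identify the minimum value: min = 6
Step 3: Range = max - min = 16 - 6 = 10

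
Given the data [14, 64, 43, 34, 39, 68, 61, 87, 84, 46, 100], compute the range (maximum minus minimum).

86

Step 1: Identify the maximum value: max = 100
Step 2: Identify the minimum value: min = 14
Step 3: Range = max - min = 100 - 14 = 86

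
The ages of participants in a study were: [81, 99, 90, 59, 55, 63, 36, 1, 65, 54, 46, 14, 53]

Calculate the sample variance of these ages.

755.0769

Step 1: Compute the mean: (81 + 99 + 90 + 59 + 55 + 63 + 36 + 1 + 65 + 54 + 46 + 14 + 53) / 13 = 55.0769
Step 2: Compute squared deviations from the mean:
  (81 - 55.0769)^2 = 672.0059
  (99 - 55.0769)^2 = 1929.2367
  (90 - 55.0769)^2 = 1219.6213
  (59 - 55.0769)^2 = 15.3905
  (55 - 55.0769)^2 = 0.0059
  (63 - 55.0769)^2 = 62.7751
  (36 - 55.0769)^2 = 363.929
  (1 - 55.0769)^2 = 2924.3136
  (65 - 55.0769)^2 = 98.4675
  (54 - 55.0769)^2 = 1.1598
  (46 - 55.0769)^2 = 82.3905
  (14 - 55.0769)^2 = 1687.3136
  (53 - 55.0769)^2 = 4.3136
Step 3: Sum of squared deviations = 9060.9231
Step 4: Sample variance = 9060.9231 / 12 = 755.0769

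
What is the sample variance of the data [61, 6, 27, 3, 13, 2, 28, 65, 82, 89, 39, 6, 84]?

1109.8077

Step 1: Compute the mean: (61 + 6 + 27 + 3 + 13 + 2 + 28 + 65 + 82 + 89 + 39 + 6 + 84) / 13 = 38.8462
Step 2: Compute squared deviations from the mean:
  (61 - 38.8462)^2 = 490.7929
  (6 - 38.8462)^2 = 1078.8698
  (27 - 38.8462)^2 = 140.3314
  (3 - 38.8462)^2 = 1284.9467
  (13 - 38.8462)^2 = 668.0237
  (2 - 38.8462)^2 = 1357.6391
  (28 - 38.8462)^2 = 117.6391
  (65 - 38.8462)^2 = 684.0237
  (82 - 38.8462)^2 = 1862.2544
  (89 - 38.8462)^2 = 2515.4083
  (39 - 38.8462)^2 = 0.0237
  (6 - 38.8462)^2 = 1078.8698
  (84 - 38.8462)^2 = 2038.8698
Step 3: Sum of squared deviations = 13317.6923
Step 4: Sample variance = 13317.6923 / 12 = 1109.8077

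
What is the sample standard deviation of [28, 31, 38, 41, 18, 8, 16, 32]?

11.4642

Step 1: Compute the mean: 26.5
Step 2: Sum of squared deviations from the mean: 920
Step 3: Sample variance = 920 / 7 = 131.4286
Step 4: Standard deviation = sqrt(131.4286) = 11.4642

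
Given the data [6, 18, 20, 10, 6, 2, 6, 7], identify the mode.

6

Step 1: Count the frequency of each value:
  2: appears 1 time(s)
  6: appears 3 time(s)
  7: appears 1 time(s)
  10: appears 1 time(s)
  18: appears 1 time(s)
  20: appears 1 time(s)
Step 2: The value 6 appears most frequently (3 times).
Step 3: Mode = 6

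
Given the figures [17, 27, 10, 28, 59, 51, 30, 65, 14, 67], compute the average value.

36.8

Step 1: Sum all values: 17 + 27 + 10 + 28 + 59 + 51 + 30 + 65 + 14 + 67 = 368
Step 2: Count the number of values: n = 10
Step 3: Mean = sum / n = 368 / 10 = 36.8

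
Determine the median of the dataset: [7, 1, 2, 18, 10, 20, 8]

8

Step 1: Sort the data in ascending order: [1, 2, 7, 8, 10, 18, 20]
Step 2: The number of values is n = 7.
Step 3: Since n is odd, the median is the middle value at position 4: 8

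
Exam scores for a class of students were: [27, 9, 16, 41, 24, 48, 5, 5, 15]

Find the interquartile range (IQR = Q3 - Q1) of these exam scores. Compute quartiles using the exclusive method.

27

Step 1: Sort the data: [5, 5, 9, 15, 16, 24, 27, 41, 48]
Step 2: n = 9
Step 3: Using the exclusive quartile method:
  Q1 = 7
  Q2 (median) = 16
  Q3 = 34
  IQR = Q3 - Q1 = 34 - 7 = 27
Step 4: IQR = 27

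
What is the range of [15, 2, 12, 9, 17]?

15

Step 1: Identify the maximum value: max = 17
Step 2: Identify the minimum value: min = 2
Step 3: Range = max - min = 17 - 2 = 15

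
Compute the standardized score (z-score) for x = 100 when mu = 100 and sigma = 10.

0

Step 1: Recall the z-score formula: z = (x - mu) / sigma
Step 2: Substitute values: z = (100 - 100) / 10
Step 3: z = 0 / 10 = 0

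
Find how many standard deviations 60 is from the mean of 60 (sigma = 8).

0

Step 1: Recall the z-score formula: z = (x - mu) / sigma
Step 2: Substitute values: z = (60 - 60) / 8
Step 3: z = 0 / 8 = 0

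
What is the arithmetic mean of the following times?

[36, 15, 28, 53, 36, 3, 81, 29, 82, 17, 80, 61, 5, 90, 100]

47.7333

Step 1: Sum all values: 36 + 15 + 28 + 53 + 36 + 3 + 81 + 29 + 82 + 17 + 80 + 61 + 5 + 90 + 100 = 716
Step 2: Count the number of values: n = 15
Step 3: Mean = sum / n = 716 / 15 = 47.7333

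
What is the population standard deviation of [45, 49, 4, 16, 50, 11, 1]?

20.336

Step 1: Compute the mean: 25.1429
Step 2: Sum of squared deviations from the mean: 2894.8571
Step 3: Population variance = 2894.8571 / 7 = 413.551
Step 4: Standard deviation = sqrt(413.551) = 20.336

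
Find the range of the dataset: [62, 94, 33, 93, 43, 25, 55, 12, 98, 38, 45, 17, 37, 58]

86

Step 1: Identify the maximum value: max = 98
Step 2: Identify the minimum value: min = 12
Step 3: Range = max - min = 98 - 12 = 86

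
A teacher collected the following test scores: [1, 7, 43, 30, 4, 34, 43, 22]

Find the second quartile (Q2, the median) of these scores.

26

Step 1: Sort the data: [1, 4, 7, 22, 30, 34, 43, 43]
Step 2: n = 8
Step 3: Q2 is the median. Since n is even, it is the average of the values at positions 4 and 5:
  Q2 = (22 + 30) / 2 = 26
Step 4: Q2 = 26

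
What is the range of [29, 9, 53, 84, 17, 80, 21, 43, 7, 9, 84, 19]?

77

Step 1: Identify the maximum value: max = 84
Step 2: Identify the minimum value: min = 7
Step 3: Range = max - min = 84 - 7 = 77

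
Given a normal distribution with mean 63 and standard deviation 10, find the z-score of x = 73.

1

Step 1: Recall the z-score formula: z = (x - mu) / sigma
Step 2: Substitute values: z = (73 - 63) / 10
Step 3: z = 10 / 10 = 1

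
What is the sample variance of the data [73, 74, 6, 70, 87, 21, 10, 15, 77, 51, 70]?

960.4545

Step 1: Compute the mean: (73 + 74 + 6 + 70 + 87 + 21 + 10 + 15 + 77 + 51 + 70) / 11 = 50.3636
Step 2: Compute squared deviations from the mean:
  (73 - 50.3636)^2 = 512.405
  (74 - 50.3636)^2 = 558.6777
  (6 - 50.3636)^2 = 1968.1322
  (70 - 50.3636)^2 = 385.5868
  (87 - 50.3636)^2 = 1342.2231
  (21 - 50.3636)^2 = 862.2231
  (10 - 50.3636)^2 = 1629.2231
  (15 - 50.3636)^2 = 1250.5868
  (77 - 50.3636)^2 = 709.4959
  (51 - 50.3636)^2 = 0.405
  (70 - 50.3636)^2 = 385.5868
Step 3: Sum of squared deviations = 9604.5455
Step 4: Sample variance = 9604.5455 / 10 = 960.4545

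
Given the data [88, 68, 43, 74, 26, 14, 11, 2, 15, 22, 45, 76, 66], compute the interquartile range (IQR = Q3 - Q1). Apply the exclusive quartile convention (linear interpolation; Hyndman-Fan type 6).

56.5

Step 1: Sort the data: [2, 11, 14, 15, 22, 26, 43, 45, 66, 68, 74, 76, 88]
Step 2: n = 13
Step 3: Using the exclusive quartile method:
  Q1 = 14.5
  Q2 (median) = 43
  Q3 = 71
  IQR = Q3 - Q1 = 71 - 14.5 = 56.5
Step 4: IQR = 56.5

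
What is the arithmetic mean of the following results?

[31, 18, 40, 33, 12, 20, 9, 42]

25.625

Step 1: Sum all values: 31 + 18 + 40 + 33 + 12 + 20 + 9 + 42 = 205
Step 2: Count the number of values: n = 8
Step 3: Mean = sum / n = 205 / 8 = 25.625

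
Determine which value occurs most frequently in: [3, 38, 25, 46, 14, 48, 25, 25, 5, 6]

25

Step 1: Count the frequency of each value:
  3: appears 1 time(s)
  5: appears 1 time(s)
  6: appears 1 time(s)
  14: appears 1 time(s)
  25: appears 3 time(s)
  38: appears 1 time(s)
  46: appears 1 time(s)
  48: appears 1 time(s)
Step 2: The value 25 appears most frequently (3 times).
Step 3: Mode = 25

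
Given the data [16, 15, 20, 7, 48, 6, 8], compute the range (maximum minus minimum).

42

Step 1: Identify the maximum value: max = 48
Step 2: Identify the minimum value: min = 6
Step 3: Range = max - min = 48 - 6 = 42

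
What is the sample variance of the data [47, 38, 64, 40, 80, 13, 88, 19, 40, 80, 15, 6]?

806.8788

Step 1: Compute the mean: (47 + 38 + 64 + 40 + 80 + 13 + 88 + 19 + 40 + 80 + 15 + 6) / 12 = 44.1667
Step 2: Compute squared deviations from the mean:
  (47 - 44.1667)^2 = 8.0278
  (38 - 44.1667)^2 = 38.0278
  (64 - 44.1667)^2 = 393.3611
  (40 - 44.1667)^2 = 17.3611
  (80 - 44.1667)^2 = 1284.0278
  (13 - 44.1667)^2 = 971.3611
  (88 - 44.1667)^2 = 1921.3611
  (19 - 44.1667)^2 = 633.3611
  (40 - 44.1667)^2 = 17.3611
  (80 - 44.1667)^2 = 1284.0278
  (15 - 44.1667)^2 = 850.6944
  (6 - 44.1667)^2 = 1456.6944
Step 3: Sum of squared deviations = 8875.6667
Step 4: Sample variance = 8875.6667 / 11 = 806.8788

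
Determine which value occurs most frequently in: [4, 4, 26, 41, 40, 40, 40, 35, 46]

40

Step 1: Count the frequency of each value:
  4: appears 2 time(s)
  26: appears 1 time(s)
  35: appears 1 time(s)
  40: appears 3 time(s)
  41: appears 1 time(s)
  46: appears 1 time(s)
Step 2: The value 40 appears most frequently (3 times).
Step 3: Mode = 40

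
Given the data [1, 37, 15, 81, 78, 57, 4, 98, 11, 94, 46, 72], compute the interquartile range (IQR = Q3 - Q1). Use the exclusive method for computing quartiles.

68.25

Step 1: Sort the data: [1, 4, 11, 15, 37, 46, 57, 72, 78, 81, 94, 98]
Step 2: n = 12
Step 3: Using the exclusive quartile method:
  Q1 = 12
  Q2 (median) = 51.5
  Q3 = 80.25
  IQR = Q3 - Q1 = 80.25 - 12 = 68.25
Step 4: IQR = 68.25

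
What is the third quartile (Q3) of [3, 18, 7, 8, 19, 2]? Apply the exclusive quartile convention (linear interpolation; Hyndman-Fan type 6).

18.25

Step 1: Sort the data: [2, 3, 7, 8, 18, 19]
Step 2: n = 6
Step 3: Using the exclusive quartile method:
  Q1 = 2.75
  Q2 (median) = 7.5
  Q3 = 18.25
  IQR = Q3 - Q1 = 18.25 - 2.75 = 15.5
Step 4: Q3 = 18.25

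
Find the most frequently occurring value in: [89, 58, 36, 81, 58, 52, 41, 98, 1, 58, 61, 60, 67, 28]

58

Step 1: Count the frequency of each value:
  1: appears 1 time(s)
  28: appears 1 time(s)
  36: appears 1 time(s)
  41: appears 1 time(s)
  52: appears 1 time(s)
  58: appears 3 time(s)
  60: appears 1 time(s)
  61: appears 1 time(s)
  67: appears 1 time(s)
  81: appears 1 time(s)
  89: appears 1 time(s)
  98: appears 1 time(s)
Step 2: The value 58 appears most frequently (3 times).
Step 3: Mode = 58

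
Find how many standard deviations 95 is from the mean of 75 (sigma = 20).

1

Step 1: Recall the z-score formula: z = (x - mu) / sigma
Step 2: Substitute values: z = (95 - 75) / 20
Step 3: z = 20 / 20 = 1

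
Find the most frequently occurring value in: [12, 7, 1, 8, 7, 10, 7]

7

Step 1: Count the frequency of each value:
  1: appears 1 time(s)
  7: appears 3 time(s)
  8: appears 1 time(s)
  10: appears 1 time(s)
  12: appears 1 time(s)
Step 2: The value 7 appears most frequently (3 times).
Step 3: Mode = 7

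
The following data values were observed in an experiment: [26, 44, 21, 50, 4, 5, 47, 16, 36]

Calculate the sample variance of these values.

308.25

Step 1: Compute the mean: (26 + 44 + 21 + 50 + 4 + 5 + 47 + 16 + 36) / 9 = 27.6667
Step 2: Compute squared deviations from the mean:
  (26 - 27.6667)^2 = 2.7778
  (44 - 27.6667)^2 = 266.7778
  (21 - 27.6667)^2 = 44.4444
  (50 - 27.6667)^2 = 498.7778
  (4 - 27.6667)^2 = 560.1111
  (5 - 27.6667)^2 = 513.7778
  (47 - 27.6667)^2 = 373.7778
  (16 - 27.6667)^2 = 136.1111
  (36 - 27.6667)^2 = 69.4444
Step 3: Sum of squared deviations = 2466
Step 4: Sample variance = 2466 / 8 = 308.25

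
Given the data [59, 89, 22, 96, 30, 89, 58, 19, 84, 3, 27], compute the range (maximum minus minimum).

93

Step 1: Identify the maximum value: max = 96
Step 2: Identify the minimum value: min = 3
Step 3: Range = max - min = 96 - 3 = 93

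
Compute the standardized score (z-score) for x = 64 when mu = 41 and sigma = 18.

1.2778

Step 1: Recall the z-score formula: z = (x - mu) / sigma
Step 2: Substitute values: z = (64 - 41) / 18
Step 3: z = 23 / 18 = 1.2778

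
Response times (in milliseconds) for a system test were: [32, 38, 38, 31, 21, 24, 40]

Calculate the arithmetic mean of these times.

32

Step 1: Sum all values: 32 + 38 + 38 + 31 + 21 + 24 + 40 = 224
Step 2: Count the number of values: n = 7
Step 3: Mean = sum / n = 224 / 7 = 32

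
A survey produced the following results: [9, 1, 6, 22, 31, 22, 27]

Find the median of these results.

22

Step 1: Sort the data in ascending order: [1, 6, 9, 22, 22, 27, 31]
Step 2: The number of values is n = 7.
Step 3: Since n is odd, the median is the middle value at position 4: 22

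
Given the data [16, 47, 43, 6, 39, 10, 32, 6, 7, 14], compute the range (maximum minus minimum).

41

Step 1: Identify the maximum value: max = 47
Step 2: Identify the minimum value: min = 6
Step 3: Range = max - min = 47 - 6 = 41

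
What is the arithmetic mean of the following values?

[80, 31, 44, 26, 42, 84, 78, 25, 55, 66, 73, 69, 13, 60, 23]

51.2667

Step 1: Sum all values: 80 + 31 + 44 + 26 + 42 + 84 + 78 + 25 + 55 + 66 + 73 + 69 + 13 + 60 + 23 = 769
Step 2: Count the number of values: n = 15
Step 3: Mean = sum / n = 769 / 15 = 51.2667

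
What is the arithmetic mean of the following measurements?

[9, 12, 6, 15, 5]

9.4

Step 1: Sum all values: 9 + 12 + 6 + 15 + 5 = 47
Step 2: Count the number of values: n = 5
Step 3: Mean = sum / n = 47 / 5 = 9.4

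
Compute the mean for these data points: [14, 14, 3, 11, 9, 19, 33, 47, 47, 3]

20

Step 1: Sum all values: 14 + 14 + 3 + 11 + 9 + 19 + 33 + 47 + 47 + 3 = 200
Step 2: Count the number of values: n = 10
Step 3: Mean = sum / n = 200 / 10 = 20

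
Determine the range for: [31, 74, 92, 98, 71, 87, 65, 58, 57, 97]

67

Step 1: Identify the maximum value: max = 98
Step 2: Identify the minimum value: min = 31
Step 3: Range = max - min = 98 - 31 = 67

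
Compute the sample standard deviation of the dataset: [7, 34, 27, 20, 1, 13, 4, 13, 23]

11.0542

Step 1: Compute the mean: 15.7778
Step 2: Sum of squared deviations from the mean: 977.5556
Step 3: Sample variance = 977.5556 / 8 = 122.1944
Step 4: Standard deviation = sqrt(122.1944) = 11.0542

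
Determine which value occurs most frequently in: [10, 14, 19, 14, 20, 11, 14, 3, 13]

14

Step 1: Count the frequency of each value:
  3: appears 1 time(s)
  10: appears 1 time(s)
  11: appears 1 time(s)
  13: appears 1 time(s)
  14: appears 3 time(s)
  19: appears 1 time(s)
  20: appears 1 time(s)
Step 2: The value 14 appears most frequently (3 times).
Step 3: Mode = 14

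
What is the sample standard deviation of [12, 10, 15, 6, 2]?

5.099

Step 1: Compute the mean: 9
Step 2: Sum of squared deviations from the mean: 104
Step 3: Sample variance = 104 / 4 = 26
Step 4: Standard deviation = sqrt(26) = 5.099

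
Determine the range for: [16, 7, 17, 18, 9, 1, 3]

17

Step 1: Identify the maximum value: max = 18
Step 2: Identify the minimum value: min = 1
Step 3: Range = max - min = 18 - 1 = 17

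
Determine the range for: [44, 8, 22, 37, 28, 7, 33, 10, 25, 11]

37

Step 1: Identify the maximum value: max = 44
Step 2: Identify the minimum value: min = 7
Step 3: Range = max - min = 44 - 7 = 37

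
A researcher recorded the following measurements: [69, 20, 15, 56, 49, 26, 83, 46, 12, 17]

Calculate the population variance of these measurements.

559.21

Step 1: Compute the mean: (69 + 20 + 15 + 56 + 49 + 26 + 83 + 46 + 12 + 17) / 10 = 39.3
Step 2: Compute squared deviations from the mean:
  (69 - 39.3)^2 = 882.09
  (20 - 39.3)^2 = 372.49
  (15 - 39.3)^2 = 590.49
  (56 - 39.3)^2 = 278.89
  (49 - 39.3)^2 = 94.09
  (26 - 39.3)^2 = 176.89
  (83 - 39.3)^2 = 1909.69
  (46 - 39.3)^2 = 44.89
  (12 - 39.3)^2 = 745.29
  (17 - 39.3)^2 = 497.29
Step 3: Sum of squared deviations = 5592.1
Step 4: Population variance = 5592.1 / 10 = 559.21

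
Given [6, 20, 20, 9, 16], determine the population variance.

32.96

Step 1: Compute the mean: (6 + 20 + 20 + 9 + 16) / 5 = 14.2
Step 2: Compute squared deviations from the mean:
  (6 - 14.2)^2 = 67.24
  (20 - 14.2)^2 = 33.64
  (20 - 14.2)^2 = 33.64
  (9 - 14.2)^2 = 27.04
  (16 - 14.2)^2 = 3.24
Step 3: Sum of squared deviations = 164.8
Step 4: Population variance = 164.8 / 5 = 32.96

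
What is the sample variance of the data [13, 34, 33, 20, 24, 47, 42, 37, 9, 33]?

152.8444

Step 1: Compute the mean: (13 + 34 + 33 + 20 + 24 + 47 + 42 + 37 + 9 + 33) / 10 = 29.2
Step 2: Compute squared deviations from the mean:
  (13 - 29.2)^2 = 262.44
  (34 - 29.2)^2 = 23.04
  (33 - 29.2)^2 = 14.44
  (20 - 29.2)^2 = 84.64
  (24 - 29.2)^2 = 27.04
  (47 - 29.2)^2 = 316.84
  (42 - 29.2)^2 = 163.84
  (37 - 29.2)^2 = 60.84
  (9 - 29.2)^2 = 408.04
  (33 - 29.2)^2 = 14.44
Step 3: Sum of squared deviations = 1375.6
Step 4: Sample variance = 1375.6 / 9 = 152.8444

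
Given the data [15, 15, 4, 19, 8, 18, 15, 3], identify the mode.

15

Step 1: Count the frequency of each value:
  3: appears 1 time(s)
  4: appears 1 time(s)
  8: appears 1 time(s)
  15: appears 3 time(s)
  18: appears 1 time(s)
  19: appears 1 time(s)
Step 2: The value 15 appears most frequently (3 times).
Step 3: Mode = 15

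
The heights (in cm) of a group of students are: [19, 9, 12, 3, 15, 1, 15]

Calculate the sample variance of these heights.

43.9524

Step 1: Compute the mean: (19 + 9 + 12 + 3 + 15 + 1 + 15) / 7 = 10.5714
Step 2: Compute squared deviations from the mean:
  (19 - 10.5714)^2 = 71.0408
  (9 - 10.5714)^2 = 2.4694
  (12 - 10.5714)^2 = 2.0408
  (3 - 10.5714)^2 = 57.3265
  (15 - 10.5714)^2 = 19.6122
  (1 - 10.5714)^2 = 91.6122
  (15 - 10.5714)^2 = 19.6122
Step 3: Sum of squared deviations = 263.7143
Step 4: Sample variance = 263.7143 / 6 = 43.9524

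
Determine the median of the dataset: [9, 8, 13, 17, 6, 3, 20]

9

Step 1: Sort the data in ascending order: [3, 6, 8, 9, 13, 17, 20]
Step 2: The number of values is n = 7.
Step 3: Since n is odd, the median is the middle value at position 4: 9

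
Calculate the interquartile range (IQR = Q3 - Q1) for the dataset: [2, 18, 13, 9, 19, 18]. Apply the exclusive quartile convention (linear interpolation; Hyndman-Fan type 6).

11

Step 1: Sort the data: [2, 9, 13, 18, 18, 19]
Step 2: n = 6
Step 3: Using the exclusive quartile method:
  Q1 = 7.25
  Q2 (median) = 15.5
  Q3 = 18.25
  IQR = Q3 - Q1 = 18.25 - 7.25 = 11
Step 4: IQR = 11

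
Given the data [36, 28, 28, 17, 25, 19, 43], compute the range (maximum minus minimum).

26

Step 1: Identify the maximum value: max = 43
Step 2: Identify the minimum value: min = 17
Step 3: Range = max - min = 43 - 17 = 26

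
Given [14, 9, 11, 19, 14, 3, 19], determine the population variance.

27.6327

Step 1: Compute the mean: (14 + 9 + 11 + 19 + 14 + 3 + 19) / 7 = 12.7143
Step 2: Compute squared deviations from the mean:
  (14 - 12.7143)^2 = 1.6531
  (9 - 12.7143)^2 = 13.7959
  (11 - 12.7143)^2 = 2.9388
  (19 - 12.7143)^2 = 39.5102
  (14 - 12.7143)^2 = 1.6531
  (3 - 12.7143)^2 = 94.3673
  (19 - 12.7143)^2 = 39.5102
Step 3: Sum of squared deviations = 193.4286
Step 4: Population variance = 193.4286 / 7 = 27.6327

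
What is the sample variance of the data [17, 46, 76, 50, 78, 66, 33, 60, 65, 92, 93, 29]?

597.2955

Step 1: Compute the mean: (17 + 46 + 76 + 50 + 78 + 66 + 33 + 60 + 65 + 92 + 93 + 29) / 12 = 58.75
Step 2: Compute squared deviations from the mean:
  (17 - 58.75)^2 = 1743.0625
  (46 - 58.75)^2 = 162.5625
  (76 - 58.75)^2 = 297.5625
  (50 - 58.75)^2 = 76.5625
  (78 - 58.75)^2 = 370.5625
  (66 - 58.75)^2 = 52.5625
  (33 - 58.75)^2 = 663.0625
  (60 - 58.75)^2 = 1.5625
  (65 - 58.75)^2 = 39.0625
  (92 - 58.75)^2 = 1105.5625
  (93 - 58.75)^2 = 1173.0625
  (29 - 58.75)^2 = 885.0625
Step 3: Sum of squared deviations = 6570.25
Step 4: Sample variance = 6570.25 / 11 = 597.2955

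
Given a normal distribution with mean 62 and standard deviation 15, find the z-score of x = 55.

-0.4667

Step 1: Recall the z-score formula: z = (x - mu) / sigma
Step 2: Substitute values: z = (55 - 62) / 15
Step 3: z = -7 / 15 = -0.4667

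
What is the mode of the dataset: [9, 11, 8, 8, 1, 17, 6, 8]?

8

Step 1: Count the frequency of each value:
  1: appears 1 time(s)
  6: appears 1 time(s)
  8: appears 3 time(s)
  9: appears 1 time(s)
  11: appears 1 time(s)
  17: appears 1 time(s)
Step 2: The value 8 appears most frequently (3 times).
Step 3: Mode = 8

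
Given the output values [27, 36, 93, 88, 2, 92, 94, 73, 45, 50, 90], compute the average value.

62.7273

Step 1: Sum all values: 27 + 36 + 93 + 88 + 2 + 92 + 94 + 73 + 45 + 50 + 90 = 690
Step 2: Count the number of values: n = 11
Step 3: Mean = sum / n = 690 / 11 = 62.7273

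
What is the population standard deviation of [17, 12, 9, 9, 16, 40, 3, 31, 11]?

11.0967

Step 1: Compute the mean: 16.4444
Step 2: Sum of squared deviations from the mean: 1108.2222
Step 3: Population variance = 1108.2222 / 9 = 123.1358
Step 4: Standard deviation = sqrt(123.1358) = 11.0967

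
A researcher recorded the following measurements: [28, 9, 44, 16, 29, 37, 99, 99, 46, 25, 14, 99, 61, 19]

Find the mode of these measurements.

99

Step 1: Count the frequency of each value:
  9: appears 1 time(s)
  14: appears 1 time(s)
  16: appears 1 time(s)
  19: appears 1 time(s)
  25: appears 1 time(s)
  28: appears 1 time(s)
  29: appears 1 time(s)
  37: appears 1 time(s)
  44: appears 1 time(s)
  46: appears 1 time(s)
  61: appears 1 time(s)
  99: appears 3 time(s)
Step 2: The value 99 appears most frequently (3 times).
Step 3: Mode = 99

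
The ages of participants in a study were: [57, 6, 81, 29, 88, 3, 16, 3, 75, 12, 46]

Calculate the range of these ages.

85

Step 1: Identify the maximum value: max = 88
Step 2: Identify the minimum value: min = 3
Step 3: Range = max - min = 88 - 3 = 85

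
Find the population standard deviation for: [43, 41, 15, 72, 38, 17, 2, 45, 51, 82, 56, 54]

22.1548

Step 1: Compute the mean: 43
Step 2: Sum of squared deviations from the mean: 5890
Step 3: Population variance = 5890 / 12 = 490.8333
Step 4: Standard deviation = sqrt(490.8333) = 22.1548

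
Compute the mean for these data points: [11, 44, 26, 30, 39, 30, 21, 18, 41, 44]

30.4

Step 1: Sum all values: 11 + 44 + 26 + 30 + 39 + 30 + 21 + 18 + 41 + 44 = 304
Step 2: Count the number of values: n = 10
Step 3: Mean = sum / n = 304 / 10 = 30.4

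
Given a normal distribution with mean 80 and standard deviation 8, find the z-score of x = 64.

-2

Step 1: Recall the z-score formula: z = (x - mu) / sigma
Step 2: Substitute values: z = (64 - 80) / 8
Step 3: z = -16 / 8 = -2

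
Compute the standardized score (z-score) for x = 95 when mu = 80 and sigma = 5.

3

Step 1: Recall the z-score formula: z = (x - mu) / sigma
Step 2: Substitute values: z = (95 - 80) / 5
Step 3: z = 15 / 5 = 3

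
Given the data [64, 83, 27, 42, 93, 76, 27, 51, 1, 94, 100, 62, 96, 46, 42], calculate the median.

62

Step 1: Sort the data in ascending order: [1, 27, 27, 42, 42, 46, 51, 62, 64, 76, 83, 93, 94, 96, 100]
Step 2: The number of values is n = 15.
Step 3: Since n is odd, the median is the middle value at position 8: 62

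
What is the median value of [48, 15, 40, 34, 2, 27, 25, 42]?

30.5

Step 1: Sort the data in ascending order: [2, 15, 25, 27, 34, 40, 42, 48]
Step 2: The number of values is n = 8.
Step 3: Since n is even, the median is the average of positions 4 and 5:
  Median = (27 + 34) / 2 = 30.5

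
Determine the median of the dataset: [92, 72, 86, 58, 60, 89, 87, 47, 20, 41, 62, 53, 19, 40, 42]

58

Step 1: Sort the data in ascending order: [19, 20, 40, 41, 42, 47, 53, 58, 60, 62, 72, 86, 87, 89, 92]
Step 2: The number of values is n = 15.
Step 3: Since n is odd, the median is the middle value at position 8: 58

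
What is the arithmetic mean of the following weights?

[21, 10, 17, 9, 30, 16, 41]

20.5714

Step 1: Sum all values: 21 + 10 + 17 + 9 + 30 + 16 + 41 = 144
Step 2: Count the number of values: n = 7
Step 3: Mean = sum / n = 144 / 7 = 20.5714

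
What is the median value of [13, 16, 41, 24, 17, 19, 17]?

17

Step 1: Sort the data in ascending order: [13, 16, 17, 17, 19, 24, 41]
Step 2: The number of values is n = 7.
Step 3: Since n is odd, the median is the middle value at position 4: 17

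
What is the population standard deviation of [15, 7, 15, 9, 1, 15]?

5.2493

Step 1: Compute the mean: 10.3333
Step 2: Sum of squared deviations from the mean: 165.3333
Step 3: Population variance = 165.3333 / 6 = 27.5556
Step 4: Standard deviation = sqrt(27.5556) = 5.2493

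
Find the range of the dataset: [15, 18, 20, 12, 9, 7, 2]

18

Step 1: Identify the maximum value: max = 20
Step 2: Identify the minimum value: min = 2
Step 3: Range = max - min = 20 - 2 = 18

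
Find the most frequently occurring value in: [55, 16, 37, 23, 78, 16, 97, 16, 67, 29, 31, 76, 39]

16

Step 1: Count the frequency of each value:
  16: appears 3 time(s)
  23: appears 1 time(s)
  29: appears 1 time(s)
  31: appears 1 time(s)
  37: appears 1 time(s)
  39: appears 1 time(s)
  55: appears 1 time(s)
  67: appears 1 time(s)
  76: appears 1 time(s)
  78: appears 1 time(s)
  97: appears 1 time(s)
Step 2: The value 16 appears most frequently (3 times).
Step 3: Mode = 16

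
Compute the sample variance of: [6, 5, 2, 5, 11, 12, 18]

30.2857

Step 1: Compute the mean: (6 + 5 + 2 + 5 + 11 + 12 + 18) / 7 = 8.4286
Step 2: Compute squared deviations from the mean:
  (6 - 8.4286)^2 = 5.898
  (5 - 8.4286)^2 = 11.7551
  (2 - 8.4286)^2 = 41.3265
  (5 - 8.4286)^2 = 11.7551
  (11 - 8.4286)^2 = 6.6122
  (12 - 8.4286)^2 = 12.7551
  (18 - 8.4286)^2 = 91.6122
Step 3: Sum of squared deviations = 181.7143
Step 4: Sample variance = 181.7143 / 6 = 30.2857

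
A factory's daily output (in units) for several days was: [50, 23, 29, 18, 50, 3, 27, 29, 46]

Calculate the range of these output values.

47

Step 1: Identify the maximum value: max = 50
Step 2: Identify the minimum value: min = 3
Step 3: Range = max - min = 50 - 3 = 47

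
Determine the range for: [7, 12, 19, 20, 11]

13

Step 1: Identify the maximum value: max = 20
Step 2: Identify the minimum value: min = 7
Step 3: Range = max - min = 20 - 7 = 13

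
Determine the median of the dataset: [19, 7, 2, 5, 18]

7

Step 1: Sort the data in ascending order: [2, 5, 7, 18, 19]
Step 2: The number of values is n = 5.
Step 3: Since n is odd, the median is the middle value at position 3: 7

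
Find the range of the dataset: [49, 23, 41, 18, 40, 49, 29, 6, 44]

43

Step 1: Identify the maximum value: max = 49
Step 2: Identify the minimum value: min = 6
Step 3: Range = max - min = 49 - 6 = 43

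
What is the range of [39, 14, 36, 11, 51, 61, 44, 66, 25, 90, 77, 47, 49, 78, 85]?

79

Step 1: Identify the maximum value: max = 90
Step 2: Identify the minimum value: min = 11
Step 3: Range = max - min = 90 - 11 = 79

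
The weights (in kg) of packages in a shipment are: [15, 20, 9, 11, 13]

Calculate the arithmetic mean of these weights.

13.6

Step 1: Sum all values: 15 + 20 + 9 + 11 + 13 = 68
Step 2: Count the number of values: n = 5
Step 3: Mean = sum / n = 68 / 5 = 13.6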